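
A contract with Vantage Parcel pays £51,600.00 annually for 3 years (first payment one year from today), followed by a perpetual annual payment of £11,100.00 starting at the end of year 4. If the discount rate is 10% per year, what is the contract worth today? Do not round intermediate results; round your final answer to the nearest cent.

PV of 3-year annuity: £51,600.00 × [1 − (1+0.1)^−3] / 0.1 = 128321.56273
Perpetuity value at year 3: £11,100.00 / 0.1 = 111000.00000
PV of perpetuity: 111000.00000 / (1+0.1)^3 = 83395.94290
Total PV = 128321.56273 + 83395.94290 = 211717.50563

£211717.51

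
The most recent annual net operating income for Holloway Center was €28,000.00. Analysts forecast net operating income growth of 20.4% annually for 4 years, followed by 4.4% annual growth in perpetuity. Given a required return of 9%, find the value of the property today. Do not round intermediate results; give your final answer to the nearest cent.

€1090531.42

D_1 = 33712.00000
D_2 = 40589.24800
D_3 = 48869.45459
D_4 = 58838.82333
Terminal value at year 4: TV = D_4×(1+g_2)/(r−g_2) = 61427.73156/0.046 = 1335385.46859
P_0 = D_1/(1+r)^1 + D_2/(1+r)^2 + D_3/(1+r)^3 + D_4/(1+r)^4 + TV/(1+r)^4
    = 30928.44037 + 34163.15798 + 37736.18552 + 41682.90584 + 946020.73244 = 1090531.42214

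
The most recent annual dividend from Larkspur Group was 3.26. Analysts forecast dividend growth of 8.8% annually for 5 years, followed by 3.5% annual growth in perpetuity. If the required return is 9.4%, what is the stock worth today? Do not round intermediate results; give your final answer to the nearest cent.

D_1 = 3.54688
D_2 = 3.85901
D_3 = 4.19860
D_4 = 4.56807
D_5 = 4.97007
Terminal value at year 5: TV = D_5×(1+g_2)/(r−g_2) = 5.14402/0.059 = 87.18674
P_0 = D_1/(1+r)^1 + D_2/(1+r)^2 + D_3/(1+r)^3 + D_4/(1+r)^4 + D_5/(1+r)^5 + TV/(1+r)^5
    = 3.24212 + 3.22434 + 3.20666 + 3.18907 + 3.17158 + 55.63701 = 71.67078

71.67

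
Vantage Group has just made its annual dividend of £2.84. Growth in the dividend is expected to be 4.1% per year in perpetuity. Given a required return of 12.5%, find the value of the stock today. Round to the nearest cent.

D₁ = D₀ × (1 + g) = £2.84 × 1.041 = £2.9564
Growing perpetuity: P = D₁ / (r − g) = £2.9564 / (0.125 − 0.041) = £35.20

£35.20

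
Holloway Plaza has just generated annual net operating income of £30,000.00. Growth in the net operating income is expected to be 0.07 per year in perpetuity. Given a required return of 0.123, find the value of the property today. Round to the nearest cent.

D₁ = D₀ × (1 + g) = £30,000.00 × 1.07 = £32,100.0000
Growing perpetuity: P = D₁ / (r − g) = £32,100.0000 / (0.123 − 0.07) = £605,660.38

£605660.38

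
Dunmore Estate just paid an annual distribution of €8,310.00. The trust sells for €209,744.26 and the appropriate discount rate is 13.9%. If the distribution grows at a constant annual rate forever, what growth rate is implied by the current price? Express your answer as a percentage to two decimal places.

P = D₀(1+g)/(r−g) ⇒ P(r−g) = D₀(1+g) ⇒ g(P+D₀) = P·r − D₀
g = (P·r − D₀)/(P + D₀) = (€209,744.26×0.139 − €8,310.00) / (€209,744.26 + €8,310.00) = 0.095593

9.56%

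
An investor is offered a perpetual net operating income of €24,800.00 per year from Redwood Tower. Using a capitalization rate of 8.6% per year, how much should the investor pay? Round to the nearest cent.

Level perpetuity: PV = C / r = €24,800.00 / 0.086 = €288,372.09

€288372.09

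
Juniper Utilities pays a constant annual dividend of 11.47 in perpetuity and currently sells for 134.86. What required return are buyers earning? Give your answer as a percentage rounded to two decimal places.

8.51%

P = C/r ⇒ r = C/P = 11.47/134.86 = 0.085051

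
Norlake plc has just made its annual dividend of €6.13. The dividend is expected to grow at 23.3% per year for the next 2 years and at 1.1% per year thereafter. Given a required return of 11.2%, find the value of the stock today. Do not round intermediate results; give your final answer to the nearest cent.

D_1 = 7.55829
D_2 = 9.31937
Terminal value at year 2: TV = D_2×(1+g_2)/(r−g_2) = 9.42188/0.101 = 93.28599
P_0 = D_1/(1+r)^1 + D_2/(1+r)^2 + TV/(1+r)^2
    = 6.79702 + 7.53663 + 75.44090 = 89.77455

€89.77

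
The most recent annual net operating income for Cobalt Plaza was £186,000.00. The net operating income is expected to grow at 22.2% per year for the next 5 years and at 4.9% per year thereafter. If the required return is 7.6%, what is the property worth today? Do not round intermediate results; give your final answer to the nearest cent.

£15037139.98

D_1 = 227292.00000
D_2 = 277750.82400
D_3 = 339411.50693
D_4 = 414760.86147
D_5 = 506837.77271
Terminal value at year 5: TV = D_5×(1+g_2)/(r−g_2) = 531672.82357/0.027 = 19691586.05831
P_0 = D_1/(1+r)^1 + D_2/(1+r)^2 + D_3/(1+r)^3 + D_4/(1+r)^4 + D_5/(1+r)^5 + TV/(1+r)^5
    = 211237.91822 + 239900.31232 + 272451.84169 + 309420.21426 + 351404.74148 + 13652724.95584 = 15037139.98381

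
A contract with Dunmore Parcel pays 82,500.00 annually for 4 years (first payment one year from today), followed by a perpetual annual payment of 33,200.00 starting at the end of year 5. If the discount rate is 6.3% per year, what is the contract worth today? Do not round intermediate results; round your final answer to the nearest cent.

PV of 4-year annuity: 82,500.00 × [1 − (1+0.063)^−4] / 0.063 = 283918.30991
Perpetuity value at year 4: 33,200.00 / 0.063 = 526984.12698
PV of perpetuity: 526984.12698 / (1+0.063)^4 = 412728.51621
Total PV = 283918.30991 + 412728.51621 = 696646.82612

696646.83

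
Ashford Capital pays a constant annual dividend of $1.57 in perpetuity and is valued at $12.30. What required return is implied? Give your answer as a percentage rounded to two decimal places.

12.76%

P = C/r ⇒ r = C/P = $1.57/$12.30 = 0.127642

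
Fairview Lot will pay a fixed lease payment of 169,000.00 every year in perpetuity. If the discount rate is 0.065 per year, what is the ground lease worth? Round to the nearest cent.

Level perpetuity: PV = C / r = 169,000.00 / 0.065 = 2,600,000.00

2600000.00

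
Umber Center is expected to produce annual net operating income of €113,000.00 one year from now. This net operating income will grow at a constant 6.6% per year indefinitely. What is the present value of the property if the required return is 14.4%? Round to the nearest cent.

Growing perpetuity: P = D₁ / (r − g) = €113,000.0000 / (0.144 − 0.066) = €1,448,717.95

€1448717.95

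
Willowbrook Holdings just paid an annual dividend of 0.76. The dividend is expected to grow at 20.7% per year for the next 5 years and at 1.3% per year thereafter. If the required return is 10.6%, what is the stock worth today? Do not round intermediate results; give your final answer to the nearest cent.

17.79

D_1 = 0.91732
D_2 = 1.10721
D_3 = 1.33640
D_4 = 1.61303
D_5 = 1.94693
Terminal value at year 5: TV = D_5×(1+g_2)/(r−g_2) = 1.97224/0.093 = 21.20686
P_0 = D_1/(1+r)^1 + D_2/(1+r)^2 + D_3/(1+r)^3 + D_4/(1+r)^4 + D_5/(1+r)^5 + TV/(1+r)^5
    = 0.82940 + 0.90514 + 0.98780 + 1.07801 + 1.17645 + 12.81447 = 17.79129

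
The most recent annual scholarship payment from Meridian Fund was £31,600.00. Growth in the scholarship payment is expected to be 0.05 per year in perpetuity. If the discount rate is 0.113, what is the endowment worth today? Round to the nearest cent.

£526666.67

D₁ = D₀ × (1 + g) = £31,600.00 × 1.05 = £33,180.0000
Growing perpetuity: P = D₁ / (r − g) = £33,180.0000 / (0.113 − 0.05) = £526,666.67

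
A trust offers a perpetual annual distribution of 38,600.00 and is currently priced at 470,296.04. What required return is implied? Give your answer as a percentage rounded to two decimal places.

8.21%

P = C/r ⇒ r = C/P = 38,600.00/470,296.04 = 0.082076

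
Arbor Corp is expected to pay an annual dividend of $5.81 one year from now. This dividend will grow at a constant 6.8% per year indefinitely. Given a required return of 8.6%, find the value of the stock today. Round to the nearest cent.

Growing perpetuity: P = D₁ / (r − g) = $5.8100 / (0.086 − 0.068) = $322.78

$322.78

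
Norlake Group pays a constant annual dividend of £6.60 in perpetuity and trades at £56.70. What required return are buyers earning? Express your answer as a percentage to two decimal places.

P = C/r ⇒ r = C/P = £6.60/£56.70 = 0.116402

11.64%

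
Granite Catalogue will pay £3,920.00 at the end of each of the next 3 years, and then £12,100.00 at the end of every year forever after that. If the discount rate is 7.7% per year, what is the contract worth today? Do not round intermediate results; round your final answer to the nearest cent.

PV of 3-year annuity: £3,920.00 × [1 − (1+0.077)^−3] / 0.077 = 10157.15619
Perpetuity value at year 3: £12,100.00 / 0.077 = 157142.85714
PV of perpetuity: 157142.85714 / (1+0.077)^3 = 125790.41075
Total PV = 10157.15619 + 125790.41075 = 135947.56694

£135947.57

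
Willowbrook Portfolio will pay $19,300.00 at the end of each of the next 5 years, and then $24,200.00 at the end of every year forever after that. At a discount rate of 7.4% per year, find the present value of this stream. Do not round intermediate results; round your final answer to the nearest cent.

PV of 5-year annuity: $19,300.00 × [1 − (1+0.074)^−5] / 0.074 = 78293.44908
Perpetuity value at year 5: $24,200.00 / 0.074 = 327027.02703
PV of perpetuity: 327027.02703 / (1+0.074)^5 = 228855.96652
Total PV = 78293.44908 + 228855.96652 = 307149.41560

$307149.42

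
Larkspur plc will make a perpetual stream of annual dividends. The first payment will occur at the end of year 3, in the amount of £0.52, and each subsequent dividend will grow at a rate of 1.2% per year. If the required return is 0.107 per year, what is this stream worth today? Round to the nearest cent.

Value at end of year 2: C₁ / (r − g) = £0.52 / (0.107 − 0.012) = £5.4737
Discount to today: PV = £5.4737 / (1 + 0.107)^2 = £5.4737 / 1.225449 = £4.47

£4.47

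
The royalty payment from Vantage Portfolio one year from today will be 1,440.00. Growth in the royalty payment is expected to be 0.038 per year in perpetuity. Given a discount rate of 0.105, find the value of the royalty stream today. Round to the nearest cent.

Growing perpetuity: P = D₁ / (r − g) = 1,440.0000 / (0.105 − 0.038) = 21,492.54

21492.54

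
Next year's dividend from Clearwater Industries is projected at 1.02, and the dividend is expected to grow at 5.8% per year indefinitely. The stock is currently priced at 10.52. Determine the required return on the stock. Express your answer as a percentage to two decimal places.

15.50%

P = D₁/(r − g) ⇒ r = D₁/P + g = 1.0200/10.52 + 0.058 = 0.096958 + 0.058 = 0.154958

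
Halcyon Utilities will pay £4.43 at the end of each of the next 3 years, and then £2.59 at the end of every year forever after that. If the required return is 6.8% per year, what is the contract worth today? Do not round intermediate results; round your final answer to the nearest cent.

PV of 3-year annuity: £4.43 × [1 − (1+0.068)^−3] / 0.068 = 11.66833
Perpetuity value at year 3: £2.59 / 0.068 = 38.08824
PV of perpetuity: 38.08824 / (1+0.068)^3 = 31.26634
Total PV = 11.66833 + 31.26634 = 42.93468

£42.93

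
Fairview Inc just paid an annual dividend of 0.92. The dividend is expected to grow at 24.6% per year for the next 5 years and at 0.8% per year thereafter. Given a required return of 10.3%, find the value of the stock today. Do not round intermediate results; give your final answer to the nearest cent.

24.69

D_1 = 1.14632
D_2 = 1.42831
D_3 = 1.77968
D_4 = 2.21748
D_5 = 2.76298
Terminal value at year 5: TV = D_5×(1+g_2)/(r−g_2) = 2.78509/0.095 = 29.31669
P_0 = D_1/(1+r)^1 + D_2/(1+r)^2 + D_3/(1+r)^3 + D_4/(1+r)^4 + D_5/(1+r)^5 + TV/(1+r)^5
    = 1.03927 + 1.17401 + 1.32622 + 1.49816 + 1.69239 + 17.95715 = 24.68721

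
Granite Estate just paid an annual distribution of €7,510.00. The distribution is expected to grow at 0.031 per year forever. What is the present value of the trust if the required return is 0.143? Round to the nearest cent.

D₁ = D₀ × (1 + g) = €7,510.00 × 1.031 = €7,742.8100
Growing perpetuity: P = D₁ / (r − g) = €7,742.8100 / (0.143 − 0.031) = €69,132.23

€69132.23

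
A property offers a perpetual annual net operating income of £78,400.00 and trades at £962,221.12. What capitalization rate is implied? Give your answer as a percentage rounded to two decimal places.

P = C/r ⇒ r = C/P = £78,400.00/£962,221.12 = 0.081478

8.15%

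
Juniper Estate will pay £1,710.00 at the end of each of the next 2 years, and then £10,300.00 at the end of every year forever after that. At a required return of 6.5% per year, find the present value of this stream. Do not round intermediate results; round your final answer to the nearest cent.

PV of 2-year annuity: £1,710.00 × [1 − (1+0.065)^−2] / 0.065 = 3113.27118
Perpetuity value at year 2: £10,300.00 / 0.065 = 158461.53846
PV of perpetuity: 158461.53846 / (1+0.065)^2 = 139709.08635
Total PV = 3113.27118 + 139709.08635 = 142822.35752

£142822.36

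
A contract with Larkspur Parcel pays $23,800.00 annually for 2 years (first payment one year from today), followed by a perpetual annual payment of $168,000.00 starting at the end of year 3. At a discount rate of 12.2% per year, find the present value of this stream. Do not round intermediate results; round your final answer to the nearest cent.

PV of 2-year annuity: $23,800.00 × [1 − (1+0.122)^−2] / 0.122 = 40117.75509
Perpetuity value at year 2: $168,000.00 / 0.122 = 1377049.18033
PV of perpetuity: 1377049.18033 / (1+0.122)^2 = 1093865.02674
Total PV = 40117.75509 + 1093865.02674 = 1133982.78184

$1133982.78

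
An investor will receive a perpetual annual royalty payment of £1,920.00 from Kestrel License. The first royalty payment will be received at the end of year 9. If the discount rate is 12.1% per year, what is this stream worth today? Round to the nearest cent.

Value at end of year 8: C / r = £1,920.00 / 0.121 = £15,867.7686
Discount to today: PV = £15,867.7686 / (1 + 0.121)^8 = £15,867.7686 / 2.493704 = £6,363.13

£6363.13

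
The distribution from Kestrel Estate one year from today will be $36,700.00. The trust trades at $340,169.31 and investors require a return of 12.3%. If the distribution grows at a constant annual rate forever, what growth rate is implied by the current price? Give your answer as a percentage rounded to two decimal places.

1.51%

P = D₁/(r−g) ⇒ g = r − D₁/P = 0.123 − $36,700.00/$340,169.31 = 0.015113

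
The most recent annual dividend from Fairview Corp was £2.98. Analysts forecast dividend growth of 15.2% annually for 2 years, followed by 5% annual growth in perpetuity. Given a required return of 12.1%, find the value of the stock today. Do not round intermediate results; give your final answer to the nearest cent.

D_1 = 3.43296
D_2 = 3.95477
Terminal value at year 2: TV = D_2×(1+g_2)/(r−g_2) = 4.15251/0.071 = 58.48603
P_0 = D_1/(1+r)^1 + D_2/(1+r)^2 + TV/(1+r)^2
    = 3.06241 + 3.14710 + 46.54156 = 52.75107

£52.75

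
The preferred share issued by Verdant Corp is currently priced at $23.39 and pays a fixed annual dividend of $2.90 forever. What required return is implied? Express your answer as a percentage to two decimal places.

12.40%

P = C/r ⇒ r = C/P = $2.90/$23.39 = 0.123985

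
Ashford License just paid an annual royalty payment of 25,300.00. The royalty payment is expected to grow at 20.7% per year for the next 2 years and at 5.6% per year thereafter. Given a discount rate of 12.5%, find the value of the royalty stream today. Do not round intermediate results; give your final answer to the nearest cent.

D_1 = 30537.10000
D_2 = 36858.27970
Terminal value at year 2: TV = D_2×(1+g_2)/(r−g_2) = 38922.34336/0.069 = 564091.93280
P_0 = D_1/(1+r)^1 + D_2/(1+r)^2 + TV/(1+r)^2
    = 27144.08889 + 29122.59137 + 445702.26789 = 501968.94815

501968.95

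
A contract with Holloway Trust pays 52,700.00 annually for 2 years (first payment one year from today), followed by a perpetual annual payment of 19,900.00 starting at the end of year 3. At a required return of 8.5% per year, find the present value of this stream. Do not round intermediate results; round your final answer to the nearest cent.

292210.20

PV of 2-year annuity: 52,700.00 × [1 − (1+0.085)^−2] / 0.085 = 93337.72219
Perpetuity value at year 2: 19,900.00 / 0.085 = 234117.64706
PV of perpetuity: 234117.64706 / (1+0.085)^2 = 198872.47303
Total PV = 93337.72219 + 198872.47303 = 292210.19521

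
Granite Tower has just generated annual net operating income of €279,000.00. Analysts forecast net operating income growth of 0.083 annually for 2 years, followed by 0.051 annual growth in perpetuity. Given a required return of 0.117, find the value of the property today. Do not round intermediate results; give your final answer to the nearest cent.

D_1 = 302157.00000
D_2 = 327236.03100
Terminal value at year 2: TV = D_2×(1+g_2)/(r−g_2) = 343925.06858/0.066 = 5210985.88759
P_0 = D_1/(1+r)^1 + D_2/(1+r)^2 + TV/(1+r)^2
    = 270507.60967 + 262273.71645 + 4176510.24221 = 4709291.56832

€4709291.57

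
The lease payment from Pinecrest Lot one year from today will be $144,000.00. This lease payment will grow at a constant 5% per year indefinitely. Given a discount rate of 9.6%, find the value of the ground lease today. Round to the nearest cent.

$3130434.78

Growing perpetuity: P = D₁ / (r − g) = $144,000.0000 / (0.096 − 0.05) = $3,130,434.78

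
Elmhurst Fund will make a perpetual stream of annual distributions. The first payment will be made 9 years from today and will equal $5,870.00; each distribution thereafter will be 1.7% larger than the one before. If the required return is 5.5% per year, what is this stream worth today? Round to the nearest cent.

$100654.88

Value at end of year 8: C₁ / (r − g) = $5,870.00 / (0.055 − 0.017) = $154,473.6842
Discount to today: PV = $154,473.6842 / (1 + 0.055)^8 = $154,473.6842 / 1.534687 = $100,654.88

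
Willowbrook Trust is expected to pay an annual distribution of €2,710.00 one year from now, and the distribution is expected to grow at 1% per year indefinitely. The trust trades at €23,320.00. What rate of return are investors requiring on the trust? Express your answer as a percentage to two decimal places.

12.62%

P = D₁/(r − g) ⇒ r = D₁/P + g = €2,710.0000/€23,320.00 + 0.01 = 0.116209 + 0.01 = 0.126209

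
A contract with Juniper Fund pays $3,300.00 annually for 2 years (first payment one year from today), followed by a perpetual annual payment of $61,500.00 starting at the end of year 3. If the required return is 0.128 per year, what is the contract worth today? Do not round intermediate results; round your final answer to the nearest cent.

$383132.10

PV of 2-year annuity: $3,300.00 × [1 − (1+0.128)^−2] / 0.128 = 5519.08858
Perpetuity value at year 2: $61,500.00 / 0.128 = 480468.75000
PV of perpetuity: 480468.75000 / (1+0.128)^2 = 377613.00834
Total PV = 5519.08858 + 377613.00834 = 383132.09691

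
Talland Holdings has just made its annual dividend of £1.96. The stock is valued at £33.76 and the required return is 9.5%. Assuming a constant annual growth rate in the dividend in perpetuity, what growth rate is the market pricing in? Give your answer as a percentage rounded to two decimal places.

3.49%

P = D₀(1+g)/(r−g) ⇒ P(r−g) = D₀(1+g) ⇒ g(P+D₀) = P·r − D₀
g = (P·r − D₀)/(P + D₀) = (£33.76×0.095 − £1.96) / (£33.76 + £1.96) = 0.034916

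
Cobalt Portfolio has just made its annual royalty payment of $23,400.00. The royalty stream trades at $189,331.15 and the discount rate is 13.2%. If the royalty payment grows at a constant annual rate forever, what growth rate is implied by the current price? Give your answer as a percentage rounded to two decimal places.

0.75%

P = D₀(1+g)/(r−g) ⇒ P(r−g) = D₀(1+g) ⇒ g(P+D₀) = P·r − D₀
g = (P·r − D₀)/(P + D₀) = ($189,331.15×0.132 − $23,400.00) / ($189,331.15 + $23,400.00) = 0.007482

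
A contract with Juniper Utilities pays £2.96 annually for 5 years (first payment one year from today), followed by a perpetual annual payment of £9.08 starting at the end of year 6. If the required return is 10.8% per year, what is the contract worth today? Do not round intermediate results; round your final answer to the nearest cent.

PV of 5-year annuity: £2.96 × [1 − (1+0.108)^−5] / 0.108 = 10.99512
Perpetuity value at year 5: £9.08 / 0.108 = 84.07407
PV of perpetuity: 84.07407 / (1+0.108)^5 = 50.34581
Total PV = 10.99512 + 50.34581 = 61.34092

£61.34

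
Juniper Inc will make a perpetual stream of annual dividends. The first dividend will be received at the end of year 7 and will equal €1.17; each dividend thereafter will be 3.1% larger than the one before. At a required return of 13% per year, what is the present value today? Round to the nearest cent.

€5.68

Value at end of year 6: C₁ / (r − g) = €1.17 / (0.13 − 0.031) = €11.8182
Discount to today: PV = €11.8182 / (1 + 0.13)^6 = €11.8182 / 2.081952 = €5.68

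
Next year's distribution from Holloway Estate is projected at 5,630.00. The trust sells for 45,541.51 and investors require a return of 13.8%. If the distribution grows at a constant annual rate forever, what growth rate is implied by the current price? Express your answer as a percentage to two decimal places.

P = D₁/(r−g) ⇒ g = r − D₁/P = 0.138 − 5,630.00/45,541.51 = 0.014377

1.44%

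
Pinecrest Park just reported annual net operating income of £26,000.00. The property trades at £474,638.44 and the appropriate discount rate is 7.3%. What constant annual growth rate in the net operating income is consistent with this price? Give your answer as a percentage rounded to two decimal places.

1.73%

P = D₀(1+g)/(r−g) ⇒ P(r−g) = D₀(1+g) ⇒ g(P+D₀) = P·r − D₀
g = (P·r − D₀)/(P + D₀) = (£474,638.44×0.073 − £26,000.00) / (£474,638.44 + £26,000.00) = 0.017275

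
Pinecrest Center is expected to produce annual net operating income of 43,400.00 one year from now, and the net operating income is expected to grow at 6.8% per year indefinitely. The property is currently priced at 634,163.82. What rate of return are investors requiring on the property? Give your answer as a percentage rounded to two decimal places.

P = D₁/(r − g) ⇒ r = D₁/P + g = 43,400.0000/634,163.82 + 0.068 = 0.068437 + 0.068 = 0.136437

13.64%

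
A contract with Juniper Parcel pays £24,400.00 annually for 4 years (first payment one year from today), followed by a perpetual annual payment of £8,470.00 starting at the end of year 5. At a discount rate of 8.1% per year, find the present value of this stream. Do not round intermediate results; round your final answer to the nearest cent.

PV of 4-year annuity: £24,400.00 × [1 − (1+0.081)^−4] / 0.081 = 80636.33376
Perpetuity value at year 4: £8,470.00 / 0.081 = 104567.90123
PV of perpetuity: 104567.90123 / (1+0.081)^4 = 76576.51816
Total PV = 80636.33376 + 76576.51816 = 157212.85192

£157212.85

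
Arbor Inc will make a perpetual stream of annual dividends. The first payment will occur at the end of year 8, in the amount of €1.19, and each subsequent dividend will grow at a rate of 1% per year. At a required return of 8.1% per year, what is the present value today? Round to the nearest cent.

Value at end of year 7: C₁ / (r − g) = €1.19 / (0.081 − 0.01) = €16.7606
Discount to today: PV = €16.7606 / (1 + 0.081)^7 = €16.7606 / 1.724963 = €9.72

€9.72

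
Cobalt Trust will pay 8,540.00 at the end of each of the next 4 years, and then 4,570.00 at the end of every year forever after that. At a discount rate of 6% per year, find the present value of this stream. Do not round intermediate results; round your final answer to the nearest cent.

PV of 4-year annuity: 8,540.00 × [1 − (1+0.06)^−4] / 0.06 = 29592.00193
Perpetuity value at year 4: 4,570.00 / 0.06 = 76166.66667
PV of perpetuity: 76166.66667 / (1+0.06)^4 = 60331.13402
Total PV = 29592.00193 + 60331.13402 = 89923.13595

89923.14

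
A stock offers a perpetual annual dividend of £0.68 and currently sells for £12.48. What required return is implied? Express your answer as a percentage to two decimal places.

5.45%

P = C/r ⇒ r = C/P = £0.68/£12.48 = 0.054487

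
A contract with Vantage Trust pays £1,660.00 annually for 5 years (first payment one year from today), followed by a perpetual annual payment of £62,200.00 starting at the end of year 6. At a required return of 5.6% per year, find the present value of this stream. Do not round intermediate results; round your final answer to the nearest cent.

£852898.66

PV of 5-year annuity: £1,660.00 × [1 − (1+0.056)^−5] / 0.056 = 7069.27560
Perpetuity value at year 5: £62,200.00 / 0.056 = 1110714.28571
PV of perpetuity: 1110714.28571 / (1+0.056)^5 = 845829.38067
Total PV = 7069.27560 + 845829.38067 = 852898.65627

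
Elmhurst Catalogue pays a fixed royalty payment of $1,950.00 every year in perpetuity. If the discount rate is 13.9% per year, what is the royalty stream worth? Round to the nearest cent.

$14028.78

Level perpetuity: PV = C / r = $1,950.00 / 0.139 = $14,028.78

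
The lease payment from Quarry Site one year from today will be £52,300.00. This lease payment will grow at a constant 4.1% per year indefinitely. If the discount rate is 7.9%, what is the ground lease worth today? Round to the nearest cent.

Growing perpetuity: P = D₁ / (r − g) = £52,300.0000 / (0.079 − 0.041) = £1,376,315.79

£1376315.79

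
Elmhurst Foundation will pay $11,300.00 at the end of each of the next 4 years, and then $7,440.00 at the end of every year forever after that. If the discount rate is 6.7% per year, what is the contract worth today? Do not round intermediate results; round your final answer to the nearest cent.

PV of 4-year annuity: $11,300.00 × [1 − (1+0.067)^−4] / 0.067 = 38536.14461
Perpetuity value at year 4: $7,440.00 / 0.067 = 111044.77612
PV of perpetuity: 111044.77612 / (1+0.067)^4 = 85672.30568
Total PV = 38536.14461 + 85672.30568 = 124208.45030

$124208.45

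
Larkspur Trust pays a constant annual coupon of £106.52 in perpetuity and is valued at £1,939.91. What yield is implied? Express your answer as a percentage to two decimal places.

P = C/r ⇒ r = C/P = £106.52/£1,939.91 = 0.054910

5.49%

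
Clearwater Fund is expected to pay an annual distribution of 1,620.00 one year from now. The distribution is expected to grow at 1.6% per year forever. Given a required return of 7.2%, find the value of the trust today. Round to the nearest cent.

28928.57

Growing perpetuity: P = D₁ / (r − g) = 1,620.0000 / (0.072 − 0.016) = 28,928.57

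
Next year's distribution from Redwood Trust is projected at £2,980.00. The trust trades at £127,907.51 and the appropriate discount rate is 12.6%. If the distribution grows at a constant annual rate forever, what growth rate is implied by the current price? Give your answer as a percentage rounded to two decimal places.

P = D₁/(r−g) ⇒ g = r − D₁/P = 0.126 − £2,980.00/£127,907.51 = 0.102702

10.27%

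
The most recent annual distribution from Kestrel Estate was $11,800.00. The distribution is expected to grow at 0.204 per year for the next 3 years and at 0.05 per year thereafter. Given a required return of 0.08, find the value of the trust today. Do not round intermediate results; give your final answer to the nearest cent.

D_1 = 14207.20000
D_2 = 17105.46880
D_3 = 20594.98444
Terminal value at year 3: TV = D_3×(1+g_2)/(r−g_2) = 21624.73366/0.03 = 720824.45523
P_0 = D_1/(1+r)^1 + D_2/(1+r)^2 + D_3/(1+r)^3 + TV/(1+r)^3
    = 13154.81481 + 14665.18244 + 16348.96265 + 572213.69268 = 616382.65258

$616382.65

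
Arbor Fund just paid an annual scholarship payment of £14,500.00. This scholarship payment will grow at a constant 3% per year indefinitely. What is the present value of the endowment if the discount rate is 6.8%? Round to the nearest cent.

£393026.32

D₁ = D₀ × (1 + g) = £14,500.00 × 1.03 = £14,935.0000
Growing perpetuity: P = D₁ / (r − g) = £14,935.0000 / (0.068 − 0.03) = £393,026.32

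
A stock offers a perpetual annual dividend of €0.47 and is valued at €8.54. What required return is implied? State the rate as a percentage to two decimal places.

5.50%

P = C/r ⇒ r = C/P = €0.47/€8.54 = 0.055035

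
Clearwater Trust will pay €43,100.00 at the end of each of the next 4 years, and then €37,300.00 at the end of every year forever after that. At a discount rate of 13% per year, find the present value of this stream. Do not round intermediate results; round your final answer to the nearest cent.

PV of 4-year annuity: €43,100.00 × [1 − (1+0.13)^−4] / 0.13 = 128199.71413
Perpetuity value at year 4: €37,300.00 / 0.13 = 286923.07692
PV of perpetuity: 286923.07692 / (1+0.13)^4 = 175975.29648
Total PV = 128199.71413 + 175975.29648 = 304175.01061

€304175.01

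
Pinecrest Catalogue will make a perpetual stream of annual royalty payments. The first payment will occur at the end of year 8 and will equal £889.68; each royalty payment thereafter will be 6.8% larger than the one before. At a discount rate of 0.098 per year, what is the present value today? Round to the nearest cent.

£15413.32

Value at end of year 7: C₁ / (r − g) = £889.68 / (0.098 − 0.068) = £29,656.0000
Discount to today: PV = £29,656.0000 / (1 + 0.098)^7 = £29,656.0000 / 1.924050 = £15,413.32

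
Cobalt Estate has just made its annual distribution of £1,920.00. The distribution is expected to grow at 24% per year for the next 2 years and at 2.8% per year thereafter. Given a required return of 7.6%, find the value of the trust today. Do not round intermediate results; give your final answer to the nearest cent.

£59372.49

D_1 = 2380.80000
D_2 = 2952.19200
Terminal value at year 2: TV = D_2×(1+g_2)/(r−g_2) = 3034.85338/0.048 = 63226.11200
P_0 = D_1/(1+r)^1 + D_2/(1+r)^2 + TV/(1+r)^2
    = 2212.63941 + 2549.88184 + 54609.96946 = 59372.49071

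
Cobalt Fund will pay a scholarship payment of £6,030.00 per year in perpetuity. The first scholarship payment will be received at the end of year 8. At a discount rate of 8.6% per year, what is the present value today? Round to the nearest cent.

£39355.92

Value at end of year 7: C / r = £6,030.00 / 0.086 = £70,116.2791
Discount to today: PV = £70,116.2791 / (1 + 0.086)^7 = £70,116.2791 / 1.781594 = £39,355.92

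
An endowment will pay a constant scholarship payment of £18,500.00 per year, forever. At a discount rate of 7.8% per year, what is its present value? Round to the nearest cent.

Level perpetuity: PV = C / r = £18,500.00 / 0.078 = £237,179.49

£237179.49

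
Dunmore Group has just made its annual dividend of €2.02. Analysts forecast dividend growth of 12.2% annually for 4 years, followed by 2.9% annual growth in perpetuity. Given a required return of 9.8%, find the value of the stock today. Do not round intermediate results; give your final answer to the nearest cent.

€41.38

D_1 = 2.26644
D_2 = 2.54295
D_3 = 2.85319
D_4 = 3.20127
Terminal value at year 4: TV = D_4×(1+g_2)/(r−g_2) = 3.29411/0.069 = 47.74073
P_0 = D_1/(1+r)^1 + D_2/(1+r)^2 + D_3/(1+r)^3 + D_4/(1+r)^4 + TV/(1+r)^4
    = 2.06415 + 2.10927 + 2.15538 + 2.20249 + 32.84579 = 41.37708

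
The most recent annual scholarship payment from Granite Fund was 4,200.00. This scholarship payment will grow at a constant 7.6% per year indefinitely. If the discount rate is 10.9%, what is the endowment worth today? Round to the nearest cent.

136945.45

D₁ = D₀ × (1 + g) = 4,200.00 × 1.076 = 4,519.2000
Growing perpetuity: P = D₁ / (r − g) = 4,519.2000 / (0.109 − 0.076) = 136,945.45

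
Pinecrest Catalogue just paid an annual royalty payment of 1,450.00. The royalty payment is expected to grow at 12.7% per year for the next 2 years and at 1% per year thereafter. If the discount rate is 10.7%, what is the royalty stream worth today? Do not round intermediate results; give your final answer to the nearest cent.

18627.47

D_1 = 1634.15000
D_2 = 1841.68705
Terminal value at year 2: TV = D_2×(1+g_2)/(r−g_2) = 1860.10392/0.097 = 19176.32908
P_0 = D_1/(1+r)^1 + D_2/(1+r)^2 + TV/(1+r)^2
    = 1476.19693 + 1502.86715 + 15648.41056 = 18627.47465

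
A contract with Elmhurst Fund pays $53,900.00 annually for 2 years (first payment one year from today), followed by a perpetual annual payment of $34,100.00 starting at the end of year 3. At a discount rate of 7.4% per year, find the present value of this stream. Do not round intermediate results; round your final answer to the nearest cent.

PV of 2-year annuity: $53,900.00 × [1 − (1+0.074)^−2] / 0.074 = 96914.54352
Perpetuity value at year 2: $34,100.00 / 0.074 = 460810.81081
PV of perpetuity: 460810.81081 / (1+0.074)^2 = 399497.52818
Total PV = 96914.54352 + 399497.52818 = 496412.07170

$496412.07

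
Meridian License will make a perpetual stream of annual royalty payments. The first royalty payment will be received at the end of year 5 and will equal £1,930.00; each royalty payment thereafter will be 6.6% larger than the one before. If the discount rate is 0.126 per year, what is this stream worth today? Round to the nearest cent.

£20010.25

Value at end of year 4: C₁ / (r − g) = £1,930.00 / (0.126 − 0.066) = £32,166.6667
Discount to today: PV = £32,166.6667 / (1 + 0.126)^4 = £32,166.6667 / 1.607510 = £20,010.25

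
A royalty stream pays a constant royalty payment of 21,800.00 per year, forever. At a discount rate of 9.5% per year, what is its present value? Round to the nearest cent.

229473.68

Level perpetuity: PV = C / r = 21,800.00 / 0.095 = 229,473.68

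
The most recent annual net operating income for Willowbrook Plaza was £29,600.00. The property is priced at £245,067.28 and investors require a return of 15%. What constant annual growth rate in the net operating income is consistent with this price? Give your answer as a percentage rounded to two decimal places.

P = D₀(1+g)/(r−g) ⇒ P(r−g) = D₀(1+g) ⇒ g(P+D₀) = P·r − D₀
g = (P·r − D₀)/(P + D₀) = (£245,067.28×0.15 − £29,600.00) / (£245,067.28 + £29,600.00) = 0.026068

2.61%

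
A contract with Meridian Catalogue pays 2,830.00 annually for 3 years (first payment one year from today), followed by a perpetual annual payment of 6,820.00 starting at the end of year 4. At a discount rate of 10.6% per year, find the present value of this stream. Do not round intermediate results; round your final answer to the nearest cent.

54520.97

PV of 3-year annuity: 2,830.00 × [1 − (1+0.106)^−3] / 0.106 = 6964.11023
Perpetuity value at year 3: 6,820.00 / 0.106 = 64339.62264
PV of perpetuity: 64339.62264 / (1+0.106)^3 = 47556.85523
Total PV = 6964.11023 + 47556.85523 = 54520.96546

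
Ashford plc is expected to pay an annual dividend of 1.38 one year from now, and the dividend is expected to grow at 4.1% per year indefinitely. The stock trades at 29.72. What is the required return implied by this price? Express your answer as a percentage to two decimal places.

8.74%

P = D₁/(r − g) ⇒ r = D₁/P + g = 1.3800/29.72 + 0.041 = 0.046433 + 0.041 = 0.087433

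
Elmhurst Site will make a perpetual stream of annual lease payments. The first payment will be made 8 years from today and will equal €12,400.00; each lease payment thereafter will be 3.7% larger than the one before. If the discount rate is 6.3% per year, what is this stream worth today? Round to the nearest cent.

Value at end of year 7: C₁ / (r − g) = €12,400.00 / (0.063 − 0.037) = €476,923.0769
Discount to today: PV = €476,923.0769 / (1 + 0.063)^7 = €476,923.0769 / 1.533673 = €310,967.85

€310967.85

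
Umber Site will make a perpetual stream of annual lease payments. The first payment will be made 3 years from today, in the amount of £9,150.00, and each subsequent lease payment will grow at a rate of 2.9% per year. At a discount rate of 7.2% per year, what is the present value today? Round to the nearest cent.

Value at end of year 2: C₁ / (r − g) = £9,150.00 / (0.072 − 0.029) = £212,790.6977
Discount to today: PV = £212,790.6977 / (1 + 0.072)^2 = £212,790.6977 / 1.149184 = £185,166.78

£185166.78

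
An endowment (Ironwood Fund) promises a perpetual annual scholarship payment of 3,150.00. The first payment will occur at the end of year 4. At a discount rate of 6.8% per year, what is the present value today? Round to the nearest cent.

Value at end of year 3: C / r = 3,150.00 / 0.068 = 46,323.5294
Discount to today: PV = 46,323.5294 / (1 + 0.068)^3 = 46,323.5294 / 1.218186 = 38,026.63

38026.63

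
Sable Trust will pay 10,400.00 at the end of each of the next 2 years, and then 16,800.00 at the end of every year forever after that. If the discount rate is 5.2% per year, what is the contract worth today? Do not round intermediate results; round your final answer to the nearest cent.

PV of 2-year annuity: 10,400.00 × [1 − (1+0.052)^−2] / 0.052 = 19283.20490
Perpetuity value at year 2: 16,800.00 / 0.052 = 323076.92308
PV of perpetuity: 323076.92308 / (1+0.052)^2 = 291927.13054
Total PV = 19283.20490 + 291927.13054 = 311210.33544

311210.34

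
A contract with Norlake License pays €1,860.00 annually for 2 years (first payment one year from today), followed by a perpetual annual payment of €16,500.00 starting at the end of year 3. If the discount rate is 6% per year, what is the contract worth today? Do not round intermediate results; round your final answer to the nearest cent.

€248159.13

PV of 2-year annuity: €1,860.00 × [1 − (1+0.06)^−2] / 0.06 = 3410.11036
Perpetuity value at year 2: €16,500.00 / 0.06 = 275000.00000
PV of perpetuity: 275000.00000 / (1+0.06)^2 = 244749.02100
Total PV = 3410.11036 + 244749.02100 = 248159.13136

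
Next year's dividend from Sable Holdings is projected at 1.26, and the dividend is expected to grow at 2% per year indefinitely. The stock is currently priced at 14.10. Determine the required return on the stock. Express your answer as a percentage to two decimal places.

P = D₁/(r − g) ⇒ r = D₁/P + g = 1.2600/14.10 + 0.02 = 0.089362 + 0.02 = 0.109362

10.94%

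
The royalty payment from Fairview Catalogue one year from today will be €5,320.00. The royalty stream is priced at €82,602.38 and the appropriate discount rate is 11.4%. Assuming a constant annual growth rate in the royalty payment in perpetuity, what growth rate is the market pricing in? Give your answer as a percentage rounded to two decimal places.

P = D₁/(r−g) ⇒ g = r − D₁/P = 0.114 − €5,320.00/€82,602.38 = 0.049595

4.96%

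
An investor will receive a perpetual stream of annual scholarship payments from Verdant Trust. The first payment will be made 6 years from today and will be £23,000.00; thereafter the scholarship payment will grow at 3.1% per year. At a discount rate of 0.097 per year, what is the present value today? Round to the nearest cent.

Value at end of year 5: C₁ / (r − g) = £23,000.00 / (0.097 − 0.031) = £348,484.8485
Discount to today: PV = £348,484.8485 / (1 + 0.097)^5 = £348,484.8485 / 1.588668 = £219,356.63

£219356.63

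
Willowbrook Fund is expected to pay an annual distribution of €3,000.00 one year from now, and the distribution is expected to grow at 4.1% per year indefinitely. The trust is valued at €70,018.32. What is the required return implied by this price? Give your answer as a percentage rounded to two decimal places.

P = D₁/(r − g) ⇒ r = D₁/P + g = €3,000.0000/€70,018.32 + 0.041 = 0.042846 + 0.041 = 0.083846

8.38%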